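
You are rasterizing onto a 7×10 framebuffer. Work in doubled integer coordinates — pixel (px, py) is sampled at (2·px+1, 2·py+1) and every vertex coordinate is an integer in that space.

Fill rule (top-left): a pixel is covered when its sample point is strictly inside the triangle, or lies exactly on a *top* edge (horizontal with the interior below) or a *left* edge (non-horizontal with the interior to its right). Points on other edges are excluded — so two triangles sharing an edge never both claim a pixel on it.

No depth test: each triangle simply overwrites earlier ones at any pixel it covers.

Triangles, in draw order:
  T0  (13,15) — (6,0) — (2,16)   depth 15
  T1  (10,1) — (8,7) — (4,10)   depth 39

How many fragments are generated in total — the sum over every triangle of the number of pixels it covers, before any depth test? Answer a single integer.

T0:
  2·area = 172  (B↔C swapped to make it positive)
  edge (13, 15)→(2, 16): d=(-11,1) right/bottom  bias=-1
  edge (2, 16)→(6, 0): d=(4,-16) top-left  bias=+0
  edge (6, 0)→(13, 15): d=(7,15) right/bottom  bias=-1
    (3,1)@(7, 3): e=[138,28,6] → X
    (4,1)@(9, 3): e=[136,60,-24] → .
    (2,2)@(5, 5): e=[118,4,50] → X
    (4,2)@(9, 5): e=[114,68,-10] → .
    (2,3)@(5, 7): e=[96,12,64] → X
    (4,3)@(9, 7): e=[92,76,4] → X
    (5,3)@(11, 7): e=[90,108,-26] → .
    (2,4)@(5, 9): e=[74,20,78] → X
    (5,4)@(11, 9): e=[68,116,-12] → .
    (2,5)@(5, 11): e=[52,28,92] → X
    (5,5)@(11, 11): e=[46,124,2] → X
    (6,5)@(13, 11): e=[44,156,-28] → .
    (6,7)@(13, 15): e=[0,172,0] → .  [on edge]
  covered (23 px):
    . . . . . . .
    . . . X . . .
    . . X X . . .
    . . X X X . .
    . . X X X . .
    . . X X X X .
    . X X X X X .
    . X X X X X .
    . . . . . . .
    . . . . . . .
T1:
  2·area = 18
  edge (10, 1)→(8, 7): d=(-2,6) right/bottom  bias=-1
  edge (8, 7)→(4, 10): d=(-4,3) right/bottom  bias=-1
  edge (4, 10)→(10, 1): d=(6,-9) top-left  bias=+0
    (4,1)@(9, 3): e=[2,13,3] → X
    (5,1)@(11, 3): e=[-10,7,21] → .
    (4,2)@(9, 5): e=[-2,5,15] → .
    (3,3)@(7, 7): e=[6,3,9] → X
    (4,3)@(9, 7): e=[-6,-3,27] → .
    (2,4)@(5, 9): e=[14,1,3] → X
    (3,4)@(7, 9): e=[2,-5,21] → .
    (2,5)@(5, 11): e=[10,-7,15] → .
  covered (3 px):
    . . . . . . .
    . . . . X . .
    . . . . . . .
    . . . X . . .
    . . X . . . .
    . . . . . . .
    . . . . . . .
    . . . . . . .
    . . . . . . .
    . . . . . . .

Final: 26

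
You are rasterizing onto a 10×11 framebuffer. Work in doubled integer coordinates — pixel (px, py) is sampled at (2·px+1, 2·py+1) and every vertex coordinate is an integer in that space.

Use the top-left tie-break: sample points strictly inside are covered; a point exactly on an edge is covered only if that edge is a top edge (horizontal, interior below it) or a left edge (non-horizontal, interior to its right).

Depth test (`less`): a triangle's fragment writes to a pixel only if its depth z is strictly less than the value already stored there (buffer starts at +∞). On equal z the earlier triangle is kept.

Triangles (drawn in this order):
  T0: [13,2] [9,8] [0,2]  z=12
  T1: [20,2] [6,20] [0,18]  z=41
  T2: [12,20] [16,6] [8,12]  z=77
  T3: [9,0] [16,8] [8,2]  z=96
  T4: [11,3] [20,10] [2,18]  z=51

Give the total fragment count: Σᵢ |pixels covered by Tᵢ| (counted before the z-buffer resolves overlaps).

T0:
  2·area = 78
  edge (13, 2)→(9, 8): d=(-4,6) right/bottom  bias=-1
  edge (9, 8)→(0, 2): d=(-9,-6) top-left  bias=+0
  edge (0, 2)→(13, 2): d=(13,0) top-left  bias=+0
    (1,1)@(3, 3): e=[56,9,13] → X
    (2,1)@(5, 3): e=[44,21,13] → X
    (3,1)@(7, 3): e=[32,33,13] → X
    (4,1)@(9, 3): e=[20,45,13] → X
    (5,1)@(11, 3): e=[8,57,13] → X
    (6,1)@(13, 3): e=[-4,69,13] → .
    (1,2)@(3, 5): e=[48,-9,39] → .
    (2,2)@(5, 5): e=[36,3,39] → X
    (5,2)@(11, 5): e=[0,39,39] → .  [on edge]
    (2,3)@(5, 7): e=[28,-15,65] → .
    (3,3)@(7, 7): e=[16,-3,65] → .
    (4,3)@(9, 7): e=[4,9,65] → X
    (3,5)@(7, 11): e=[0,-39,117] → .  [on edge]
    (1,8)@(3, 17): e=[0,-117,195] → .  [on edge]
  covered (9 px):
    . . . . . . . . . .
    . X X X X X . . . .
    . . X X X . . . . .
    . . . . X . . . . .
    . . . . . . . . . .
    . . . . . . . . . .
    . . . . . . . . . .
    . . . . . . . . . .
    . . . . . . . . . .
    . . . . . . . . . .
    . . . . . . . . . .
T1:
  2·area = 136
  edge (20, 2)→(6, 20): d=(-14,18) right/bottom  bias=-1
  edge (6, 20)→(0, 18): d=(-6,-2) top-left  bias=+0
  edge (0, 18)→(20, 2): d=(20,-16) top-left  bias=+0
    (9,1)@(19, 3): e=[4,128,4] → X
    (8,2)@(17, 5): e=[12,112,12] → X
    (9,2)@(19, 5): e=[-24,116,44] → .
    (7,3)@(15, 7): e=[20,96,20] → X
    (8,3)@(17, 7): e=[-16,100,52] → .
    (6,4)@(13, 9): e=[28,80,28] → X
    (7,4)@(15, 9): e=[-8,84,60] → .
    (4,5)@(9, 11): e=[72,60,4] → X
    (5,5)@(11, 11): e=[36,64,36] → X
    (6,5)@(13, 11): e=[0,68,68] → .  [on edge]
    (3,6)@(7, 13): e=[80,44,12] → X
    (6,6)@(13, 13): e=[-28,56,108] → .
    (1,9)@(3, 19): e=[68,0,68] → X  [on edge]
    (4,10)@(9, 21): e=[-68,0,204] → .  [on edge]
  covered (17 px):
    . . . . . . . . . .
    . . . . . . . . . X
    . . . . . . . . X .
    . . . . . . . X . .
    . . . . . . X . . .
    . . . . X X . . . .
    . . . X X X . . . .
    . . X X X . . . . .
    . X X X . . . . . .
    . X X . . . . . . .
    . . . . . . . . . .
T2:
  2·area = 88  (B↔C swapped to make it positive)
  edge (12, 20)→(8, 12): d=(-4,-8) top-left  bias=+0
  edge (8, 12)→(16, 6): d=(8,-6) top-left  bias=+0
  edge (16, 6)→(12, 20): d=(-4,14) right/bottom  bias=-1
    (7,3)@(15, 7): e=[76,2,10] → X
    (8,3)@(17, 7): e=[92,14,-18] → .
    (6,4)@(13, 9): e=[52,6,30] → X
    (8,4)@(17, 9): e=[84,30,-26] → .
    (5,5)@(11, 11): e=[28,10,50] → X
    (7,5)@(15, 11): e=[60,34,-6] → .
    (4,6)@(9, 13): e=[4,14,70] → X
    (7,6)@(15, 13): e=[52,50,-14] → .
    (4,7)@(9, 15): e=[-4,30,62] → .
    (5,7)@(11, 15): e=[12,42,34] → X
    (7,7)@(15, 15): e=[44,66,-22] → .
    (5,8)@(11, 17): e=[4,58,26] → X
  covered (11 px):
    . . . . . . . . . .
    . . . . . . . . . .
    . . . . . . . . . .
    . . . . . . . X . .
    . . . . . . X X . .
    . . . . . X X . . .
    . . . . X X X . . .
    . . . . . X X . . .
    . . . . . X . . . .
    . . . . . . . . . .
    . . . . . . . . . .
T3:
  2·area = 22
  edge (9, 0)→(16, 8): d=(7,8) right/bottom  bias=-1
  edge (16, 8)→(8, 2): d=(-8,-6) top-left  bias=+0
  edge (8, 2)→(9, 0): d=(1,-2) top-left  bias=+0
    (4,0)@(9, 1): e=[7,14,1] → X
    (5,0)@(11, 1): e=[-9,26,5] → .
    (4,1)@(9, 3): e=[21,-2,3] → .
    (5,1)@(11, 3): e=[5,10,7] → X
    (6,1)@(13, 3): e=[-11,22,11] → .
    (5,2)@(11, 5): e=[19,-6,9] → .
    (6,2)@(13, 5): e=[3,6,13] → X
    (7,2)@(15, 5): e=[-13,18,17] → .
    (6,3)@(13, 7): e=[17,-10,15] → .
    (7,3)@(15, 7): e=[1,2,19] → X
    (8,3)@(17, 7): e=[-15,14,23] → .
    (7,4)@(15, 9): e=[15,-14,21] → .
  covered (4 px):
    . . . . X . . . . .
    . . . . . X . . . .
    . . . . . . X . . .
    . . . . . . . X . .
    . . . . . . . . . .
    . . . . . . . . . .
    . . . . . . . . . .
    . . . . . . . . . .
    . . . . . . . . . .
    . . . . . . . . . .
    . . . . . . . . . .
T4:
  2·area = 198
  edge (11, 3)→(20, 10): d=(9,7) right/bottom  bias=-1
  edge (20, 10)→(2, 18): d=(-18,8) right/bottom  bias=-1
  edge (2, 18)→(11, 3): d=(9,-15) top-left  bias=+0
    (5,1)@(11, 3): e=[0,198,0] → .  [on edge]
    (5,2)@(11, 5): e=[18,162,18] → X
    (6,2)@(13, 5): e=[4,146,48] → X
    (7,2)@(15, 5): e=[-10,130,78] → .
    (4,3)@(9, 7): e=[50,142,6] → X
    (7,3)@(15, 7): e=[8,94,96] → X
    (8,3)@(17, 7): e=[-6,78,126] → .
    (4,4)@(9, 9): e=[68,106,24] → X
    (8,4)@(17, 9): e=[12,42,144] → X
    (9,4)@(19, 9): e=[-2,26,174] → .
    (3,5)@(7, 11): e=[100,86,12] → X
    (9,5)@(19, 11): e=[16,-10,192] → .
    (2,6)@(5, 13): e=[132,66,0] → X  [on edge]
  covered (25 px):
    . . . . . . . . . .
    . . . . . . . . . .
    . . . . . X X . . .
    . . . . X X X X . .
    . . . . X X X X X .
    . . . X X X X X X .
    . . X X X X X . . .
    . . X X . . . . . .
    . X . . . . . . . .
    . . . . . . . . . .
    . . . . . . . . . .

Final: 66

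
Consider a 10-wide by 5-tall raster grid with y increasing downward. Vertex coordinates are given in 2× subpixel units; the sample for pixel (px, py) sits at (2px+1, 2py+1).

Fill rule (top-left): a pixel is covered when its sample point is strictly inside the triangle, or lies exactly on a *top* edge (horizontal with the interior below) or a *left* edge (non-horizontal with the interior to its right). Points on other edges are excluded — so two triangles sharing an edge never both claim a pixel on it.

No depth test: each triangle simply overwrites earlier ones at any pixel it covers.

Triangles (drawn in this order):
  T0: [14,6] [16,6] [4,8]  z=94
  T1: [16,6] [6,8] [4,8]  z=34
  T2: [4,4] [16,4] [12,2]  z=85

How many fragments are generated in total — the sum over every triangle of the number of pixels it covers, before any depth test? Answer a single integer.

T0:
  2·area = 4
  edge (14, 6)→(16, 6): d=(2,0) top-left  bias=+0
  edge (16, 6)→(4, 8): d=(-12,2) right/bottom  bias=-1
  edge (4, 8)→(14, 6): d=(10,-2) top-left  bias=+0
    (9,2)@(19, 5): e=[-2,6,0] → ·  [on edge]
    (4,3)@(9, 7): e=[2,2,0] → #  [on edge]
    (5,3)@(11, 7): e=[2,-2,4] → ·
    (4,4)@(9, 9): e=[6,-22,20] → ·
  covered (1 px):
    · · · · · · · · · ·
    · · · · · · · · · ·
    · · · · · · · · · ·
    · · · · # · · · · ·
    · · · · · · · · · ·
T1:
  2·area = 4
  edge (16, 6)→(6, 8): d=(-10,2) right/bottom  bias=-1
  edge (6, 8)→(4, 8): d=(-2,0) right/bottom  bias=-1
  edge (4, 8)→(16, 6): d=(12,-2) top-left  bias=+0
    (5,3)@(11, 7): e=[0,2,2] → ·  [on edge]
    (0,4)@(1, 9): e=[0,-2,6] → ·  [on edge]
  covered (0 px):
    · · · · · · · · · ·
    · · · · · · · · · ·
    · · · · · · · · · ·
    · · · · · · · · · ·
    · · · · · · · · · ·
T2:
  2·area = 24  (B↔C swapped to make it positive)
  edge (4, 4)→(12, 2): d=(8,-2) top-left  bias=+0
  edge (12, 2)→(16, 4): d=(4,2) right/bottom  bias=-1
  edge (16, 4)→(4, 4): d=(-12,0) right/bottom  bias=-1
    (4,1)@(9, 3): e=[2,10,12] → #
    (5,1)@(11, 3): e=[6,6,12] → #
    (6,1)@(13, 3): e=[10,2,12] → #
    (7,1)@(15, 3): e=[14,-2,12] → ·
    (4,2)@(9, 5): e=[18,18,-12] → ·
    (5,2)@(11, 5): e=[22,14,-12] → ·
    (6,2)@(13, 5): e=[26,10,-12] → ·
  covered (3 px):
    · · · · · · · · · ·
    · · · · # # # · · ·
    · · · · · · · · · ·
    · · · · · · · · · ·
    · · · · · · · · · ·

Answer: 4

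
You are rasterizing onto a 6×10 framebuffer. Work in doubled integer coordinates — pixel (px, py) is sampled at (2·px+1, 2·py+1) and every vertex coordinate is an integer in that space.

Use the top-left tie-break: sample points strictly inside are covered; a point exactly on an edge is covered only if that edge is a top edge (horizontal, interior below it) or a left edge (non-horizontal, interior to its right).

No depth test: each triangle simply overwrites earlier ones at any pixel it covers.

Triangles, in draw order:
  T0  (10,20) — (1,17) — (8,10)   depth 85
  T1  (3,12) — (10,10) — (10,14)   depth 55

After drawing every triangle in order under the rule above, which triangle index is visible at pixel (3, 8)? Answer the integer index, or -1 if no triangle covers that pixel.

T0:
  2·area = 84
  edge (10, 20)→(1, 17): d=(-9,-3) top-left  bias=+0
  edge (1, 17)→(8, 10): d=(7,-7) top-left  bias=+0
  edge (8, 10)→(10, 20): d=(2,10) right/bottom  bias=-1
    (3,2)@(7, 5): e=[126,-42,0] → ·  [on edge]
    (5,3)@(11, 7): e=[120,0,-36] → ·  [on edge]
    (4,4)@(9, 9): e=[96,0,-12] → ·  [on edge]
    (3,5)@(7, 11): e=[72,0,12] → █  [on edge]
    (4,5)@(9, 11): e=[78,14,-8] → ·
    (2,6)@(5, 13): e=[48,0,36] → █  [on edge]
    (4,6)@(9, 13): e=[60,28,-4] → ·
    (1,7)@(3, 15): e=[24,0,60] → █  [on edge]
    (4,7)@(9, 15): e=[42,42,0] → ·  [on edge]
    (0,8)@(1, 17): e=[0,0,84] → █  [on edge]
    (4,8)@(9, 17): e=[24,56,4] → █
    (5,8)@(11, 17): e=[30,70,-16] → ·
    (3,9)@(7, 19): e=[0,56,28] → █  [on edge]
  covered (13 px):
    · · · · · ·
    · · · · · ·
    · · · · · ·
    · · · · · ·
    · · · · · ·
    · · · █ · ·
    · · █ █ · ·
    · █ █ █ · ·
    █ █ █ █ █ ·
    · · · █ █ ·
T1:
  2·area = 28
  edge (3, 12)→(10, 10): d=(7,-2) top-left  bias=+0
  edge (10, 10)→(10, 14): d=(0,4) right/bottom  bias=-1
  edge (10, 14)→(3, 12): d=(-7,-2) top-left  bias=+0
    (3,5)@(7, 11): e=[1,12,15] → █
    (4,5)@(9, 11): e=[5,4,19] → █
    (5,5)@(11, 11): e=[9,-4,23] → ·
    (3,6)@(7, 13): e=[15,12,1] → █
    (5,6)@(11, 13): e=[23,-4,9] → ·
    (3,7)@(7, 15): e=[29,12,-13] → ·
    (4,7)@(9, 15): e=[33,4,-9] → ·
  covered (4 px):
    · · · · · ·
    · · · · · ·
    · · · · · ·
    · · · · · ·
    · · · · · ·
    · · · █ █ ·
    · · · █ █ ·
    · · · · · ·
    · · · · · ·
    · · · · · ·

Z-buffer (winner per pixel, '.' = empty):
  . . . . . .
  . . . . . .
  . . . . . .
  . . . . . .
  . . . . . .
  . . . 1 1 .
  . . 0 1 1 .
  . 0 0 0 . .
  0 0 0 0 0 .
  . . . 0 0 .

Answer: 0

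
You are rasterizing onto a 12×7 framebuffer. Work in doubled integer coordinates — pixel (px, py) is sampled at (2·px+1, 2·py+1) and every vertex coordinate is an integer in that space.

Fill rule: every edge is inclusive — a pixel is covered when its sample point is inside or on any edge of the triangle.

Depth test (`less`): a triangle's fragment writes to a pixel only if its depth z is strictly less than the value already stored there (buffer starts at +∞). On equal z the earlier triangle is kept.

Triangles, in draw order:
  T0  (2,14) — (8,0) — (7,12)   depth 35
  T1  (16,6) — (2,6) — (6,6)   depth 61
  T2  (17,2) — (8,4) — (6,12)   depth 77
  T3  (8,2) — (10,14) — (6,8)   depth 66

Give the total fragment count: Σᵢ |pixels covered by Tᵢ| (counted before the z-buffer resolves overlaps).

T0:
  2·area = 58
  edge (2, 14)→(8, 0): d=(6,-14) inclusive
  edge (8, 0)→(7, 12): d=(-1,12) inclusive
  edge (7, 12)→(2, 14): d=(-5,2) inclusive
    (3,1)@(7, 3): e=[4,9,45] → X
    (4,1)@(9, 3): e=[32,-15,41] → .
    (3,2)@(7, 5): e=[16,7,35] → X
    (4,2)@(9, 5): e=[44,-17,31] → .
    (2,3)@(5, 7): e=[0,29,29] → X  [on edge]
    (4,3)@(9, 7): e=[56,-19,21] → .
    (2,4)@(5, 9): e=[12,27,19] → X
    (4,4)@(9, 9): e=[68,-21,11] → .
    (2,5)@(5, 11): e=[24,25,9] → X
    (4,5)@(9, 11): e=[80,-23,1] → .
    (1,6)@(3, 13): e=[8,47,3] → X
    (2,6)@(5, 13): e=[36,23,-1] → .
  covered (9 px):
    . . . . . . . . . . . .
    . . . X . . . . . . . .
    . . . X . . . . . . . .
    . . X X . . . . . . . .
    . . X X . . . . . . . .
    . . X X . . . . . . . .
    . X . . . . . . . . . .
T1:
  degenerate (2·area = 0) — covers nothing
T2:
  2·area = 68  (B↔C swapped to make it positive)
  edge (17, 2)→(6, 12): d=(-11,10) inclusive
  edge (6, 12)→(8, 4): d=(2,-8) inclusive
  edge (8, 4)→(17, 2): d=(9,-2) inclusive
    (6,1)@(13, 3): e=[29,38,1] → X
    (7,1)@(15, 3): e=[9,54,5] → X
    (8,1)@(17, 3): e=[-11,70,9] → .
    (4,2)@(9, 5): e=[47,10,11] → X
    (5,2)@(11, 5): e=[27,26,15] → X
    (7,2)@(15, 5): e=[-13,58,23] → .
    (4,3)@(9, 7): e=[25,14,29] → X
    (6,3)@(13, 7): e=[-15,46,37] → .
    (3,4)@(7, 9): e=[23,2,43] → X
    (5,4)@(11, 9): e=[-17,34,51] → .
    (3,5)@(7, 11): e=[1,6,61] → X
    (4,5)@(9, 11): e=[-19,22,65] → .
  covered (10 px):
    . . . . . . . . . . . .
    . . . . . . X X . . . .
    . . . . X X X . . . . .
    . . . . X X . . . . . .
    . . . X X . . . . . . .
    . . . X . . . . . . . .
    . . . . . . . . . . . .
T3:
  2·area = 36
  edge (8, 2)→(10, 14): d=(2,12) inclusive
  edge (10, 14)→(6, 8): d=(-4,-6) inclusive
  edge (6, 8)→(8, 2): d=(2,-6) inclusive
    (3,2)@(7, 5): e=[18,18,0] → X  [on edge]
    (4,2)@(9, 5): e=[-6,30,12] → .
    (3,3)@(7, 7): e=[22,10,4] → X
    (4,3)@(9, 7): e=[-2,22,16] → .
    (3,4)@(7, 9): e=[26,2,8] → X
    (4,4)@(9, 9): e=[2,14,20] → X
    (5,4)@(11, 9): e=[-22,26,32] → .
    (2,5)@(5, 11): e=[54,-18,0] → .  [on edge]
    (3,5)@(7, 11): e=[30,-6,12] → .
    (4,5)@(9, 11): e=[6,6,24] → X
    (5,5)@(11, 11): e=[-18,18,36] → .
    (4,6)@(9, 13): e=[10,-2,28] → .
  covered (5 px):
    . . . . . . . . . . . .
    . . . . . . . . . . . .
    . . . X . . . . . . . .
    . . . X . . . . . . . .
    . . . X X . . . . . . .
    . . . . X . . . . . . .
    . . . . . . . . . . . .

Final: 24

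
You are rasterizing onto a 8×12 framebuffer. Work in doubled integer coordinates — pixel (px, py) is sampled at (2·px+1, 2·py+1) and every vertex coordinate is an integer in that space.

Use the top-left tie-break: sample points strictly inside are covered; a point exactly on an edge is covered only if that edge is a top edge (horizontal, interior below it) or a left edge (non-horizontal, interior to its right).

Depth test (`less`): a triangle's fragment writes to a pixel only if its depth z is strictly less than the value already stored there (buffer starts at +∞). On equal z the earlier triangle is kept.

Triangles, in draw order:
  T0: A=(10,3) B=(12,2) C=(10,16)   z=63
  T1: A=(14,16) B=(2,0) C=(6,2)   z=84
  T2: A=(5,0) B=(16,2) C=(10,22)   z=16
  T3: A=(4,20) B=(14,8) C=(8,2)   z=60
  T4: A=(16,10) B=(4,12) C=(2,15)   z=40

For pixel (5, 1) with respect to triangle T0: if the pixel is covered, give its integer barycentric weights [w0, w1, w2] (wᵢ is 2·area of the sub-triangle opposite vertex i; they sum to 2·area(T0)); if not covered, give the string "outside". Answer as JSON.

T0:
  2·area = 26
  edge (10, 3)→(12, 2): d=(2,-1) top-left  bias=+0
  edge (12, 2)→(10, 16): d=(-2,14) right/bottom  bias=-1
  edge (10, 16)→(10, 3): d=(0,-13) top-left  bias=+0
    (5,1)@(11, 3): e=[1,12,13] → █
    (6,1)@(13, 3): e=[3,-16,39] → ·
    (5,2)@(11, 5): e=[5,8,13] → █
    (6,2)@(13, 5): e=[7,-20,39] → ·
    (5,3)@(11, 7): e=[9,4,13] → █
    (6,3)@(13, 7): e=[11,-24,39] → ·
    (5,4)@(11, 9): e=[13,0,13] → ·  [on edge]
    (4,11)@(9, 23): e=[39,0,-13] → ·  [on edge]
  covered (3 px):
    · · · · · · · ·
    · · · · · █ · ·
    · · · · · █ · ·
    · · · · · █ · ·
    · · · · · · · ·
    · · · · · · · ·
    · · · · · · · ·
    · · · · · · · ·
    · · · · · · · ·
    · · · · · · · ·
    · · · · · · · ·
    · · · · · · · ·
T1:
  2·area = 40
  edge (14, 16)→(2, 0): d=(-12,-16) top-left  bias=+0
  edge (2, 0)→(6, 2): d=(4,2) right/bottom  bias=-1
  edge (6, 2)→(14, 16): d=(8,14) right/bottom  bias=-1
    (1,0)@(3, 1): e=[4,2,34] → █
    (2,0)@(5, 1): e=[36,-2,6] → ·
    (1,1)@(3, 3): e=[-20,10,50] → ·
    (2,1)@(5, 3): e=[12,6,22] → █
    (3,1)@(7, 3): e=[44,2,-6] → ·
    (2,2)@(5, 5): e=[-12,14,38] → ·
    (3,2)@(7, 5): e=[20,10,10] → █
    (4,2)@(9, 5): e=[52,6,-18] → ·
    (3,3)@(7, 7): e=[-4,18,26] → ·
    (4,4)@(9, 9): e=[4,22,14] → █
    (5,4)@(11, 9): e=[36,18,-14] → ·
    (4,5)@(9, 11): e=[-20,30,30] → ·
  covered (5 px):
    · █ · · · · · ·
    · · █ · · · · ·
    · · · █ · · · ·
    · · · · · · · ·
    · · · · █ · · ·
    · · · · · █ · ·
    · · · · · · · ·
    · · · · · · · ·
    · · · · · · · ·
    · · · · · · · ·
    · · · · · · · ·
    · · · · · · · ·
T2:
  2·area = 232
  edge (5, 0)→(16, 2): d=(11,2) right/bottom  bias=-1
  edge (16, 2)→(10, 22): d=(-6,20) right/bottom  bias=-1
  edge (10, 22)→(5, 0): d=(-5,-22) top-left  bias=+0
    (3,0)@(7, 1): e=[7,186,39] → █
    (4,0)@(9, 1): e=[3,146,83] → █
    (5,0)@(11, 1): e=[-1,106,127] → ·
    (3,1)@(7, 3): e=[29,174,29] → █
    (5,1)@(11, 3): e=[21,94,117] → █
    (6,1)@(13, 3): e=[17,54,161] → █
    (7,1)@(15, 3): e=[13,14,205] → █
    (3,2)@(7, 5): e=[51,162,19] → █
    (3,3)@(7, 7): e=[73,150,9] → █
    (7,3)@(15, 7): e=[57,-10,185] → ·
    (3,4)@(7, 9): e=[95,138,-1] → ·
    (4,4)@(9, 9): e=[91,98,43] → █
  covered (28 px):
    · · · █ █ · · ·
    · · · █ █ █ █ █
    · · · █ █ █ █ █
    · · · █ █ █ █ ·
    · · · · █ █ █ ·
    · · · · █ █ █ ·
    · · · · █ █ · ·
    · · · · █ █ · ·
    · · · · █ █ · ·
    · · · · · · · ·
    · · · · · · · ·
    · · · · · · · ·
T3:
  2·area = 132  (B↔C swapped to make it positive)
  edge (4, 20)→(8, 2): d=(4,-18) top-left  bias=+0
  edge (8, 2)→(14, 8): d=(6,6) right/bottom  bias=-1
  edge (14, 8)→(4, 20): d=(-10,12) right/bottom  bias=-1
    (3,0)@(7, 1): e=[-22,0,154] → ·  [on edge]
    (4,1)@(9, 3): e=[22,0,110] → ·  [on edge]
    (4,2)@(9, 5): e=[30,12,90] → █
    (5,2)@(11, 5): e=[66,0,66] → ·  [on edge]
    (3,3)@(7, 7): e=[2,36,94] → █
    (5,3)@(11, 7): e=[74,12,46] → █
    (6,3)@(13, 7): e=[110,0,22] → ·  [on edge]
    (3,4)@(7, 9): e=[10,48,74] → █
    (6,4)@(13, 9): e=[118,12,2] → █
    (7,4)@(15, 9): e=[154,0,-22] → ·  [on edge]
    (3,5)@(7, 11): e=[18,60,54] → █
    (6,5)@(13, 11): e=[126,24,-18] → ·
  covered (15 px):
    · · · · · · · ·
    · · · · · · · ·
    · · · · █ · · ·
    · · · █ █ █ · ·
    · · · █ █ █ █ ·
    · · · █ █ █ · ·
    · · · █ █ · · ·
    · · · █ · · · ·
    · · █ · · · · ·
    · · · · · · · ·
    · · · · · · · ·
    · · · · · · · ·
T4:
  2·area = 32  (B↔C swapped to make it positive)
  edge (16, 10)→(2, 15): d=(-14,5) right/bottom  bias=-1
  edge (2, 15)→(4, 12): d=(2,-3) top-left  bias=+0
  edge (4, 12)→(16, 10): d=(12,-2) top-left  bias=+0
    (5,5)@(11, 11): e=[11,19,2] → █
    (6,5)@(13, 11): e=[1,25,6] → █
    (7,5)@(15, 11): e=[-9,31,10] → ·
    (2,6)@(5, 13): e=[13,5,14] → █
    (3,6)@(7, 13): e=[3,11,18] → █
    (4,6)@(9, 13): e=[-7,17,22] → ·
    (5,6)@(11, 13): e=[-17,23,26] → ·
    (6,6)@(13, 13): e=[-27,29,30] → ·
    (2,7)@(5, 15): e=[-15,9,38] → ·
    (3,7)@(7, 15): e=[-25,15,42] → ·
  covered (4 px):
    · · · · · · · ·
    · · · · · · · ·
    · · · · · · · ·
    · · · · · · · ·
    · · · · · · · ·
    · · · · · █ █ ·
    · · █ █ · · · ·
    · · · · · · · ·
    · · · · · · · ·
    · · · · · · · ·
    · · · · · · · ·
    · · · · · · · ·

Final: [12,13,1]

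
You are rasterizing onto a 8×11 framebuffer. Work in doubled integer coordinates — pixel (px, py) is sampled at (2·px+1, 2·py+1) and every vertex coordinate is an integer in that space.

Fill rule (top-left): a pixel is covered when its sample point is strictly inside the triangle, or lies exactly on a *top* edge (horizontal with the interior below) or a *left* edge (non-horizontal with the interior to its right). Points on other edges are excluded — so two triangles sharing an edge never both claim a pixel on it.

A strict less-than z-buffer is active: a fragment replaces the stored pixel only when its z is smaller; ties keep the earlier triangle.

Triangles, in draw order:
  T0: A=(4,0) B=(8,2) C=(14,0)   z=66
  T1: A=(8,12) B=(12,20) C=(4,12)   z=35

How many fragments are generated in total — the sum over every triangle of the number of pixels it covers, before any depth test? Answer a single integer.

T0:
  2·area = 20  (B↔C swapped to make it positive)
  edge (4, 0)→(14, 0): d=(10,0) top-left  bias=+0
  edge (14, 0)→(8, 2): d=(-6,2) right/bottom  bias=-1
  edge (8, 2)→(4, 0): d=(-4,-2) top-left  bias=+0
    (3,0)@(7, 1): e=[10,8,2] → X
    (4,0)@(9, 1): e=[10,4,6] → X
    (5,0)@(11, 1): e=[10,0,10] → .  [on edge]
    (2,1)@(5, 3): e=[30,0,-10] → .  [on edge]
    (3,1)@(7, 3): e=[30,-4,-6] → .
    (4,1)@(9, 3): e=[30,-8,-2] → .
  covered (2 px):
    . . . X X . . .
    . . . . . . . .
    . . . . . . . .
    . . . . . . . .
    . . . . . . . .
    . . . . . . . .
    . . . . . . . .
    . . . . . . . .
    . . . . . . . .
    . . . . . . . .
    . . . . . . . .
T1:
  2·area = 32
  edge (8, 12)→(12, 20): d=(4,8) right/bottom  bias=-1
  edge (12, 20)→(4, 12): d=(-8,-8) top-left  bias=+0
  edge (4, 12)→(8, 12): d=(4,0) top-left  bias=+0
    (0,4)@(1, 9): e=[44,0,-12] → .  [on edge]
    (1,5)@(3, 11): e=[36,0,-4] → .  [on edge]
    (2,6)@(5, 13): e=[28,0,4] → X  [on edge]
    (3,6)@(7, 13): e=[12,16,4] → X
    (4,6)@(9, 13): e=[-4,32,4] → .
    (2,7)@(5, 15): e=[36,-16,12] → .
    (3,7)@(7, 15): e=[20,0,12] → X  [on edge]
    (4,7)@(9, 15): e=[4,16,12] → X
    (5,7)@(11, 15): e=[-12,32,12] → .
    (3,8)@(7, 17): e=[28,-16,20] → .
    (4,8)@(9, 17): e=[12,0,20] → X  [on edge]
    (5,8)@(11, 17): e=[-4,16,20] → .
    (5,9)@(11, 19): e=[4,0,28] → X  [on edge]
    (6,10)@(13, 21): e=[-4,0,36] → .  [on edge]
  covered (6 px):
    . . . . . . . .
    . . . . . . . .
    . . . . . . . .
    . . . . . . . .
    . . . . . . . .
    . . . . . . . .
    . . X X . . . .
    . . . X X . . .
    . . . . X . . .
    . . . . . X . .
    . . . . . . . .

Result: 8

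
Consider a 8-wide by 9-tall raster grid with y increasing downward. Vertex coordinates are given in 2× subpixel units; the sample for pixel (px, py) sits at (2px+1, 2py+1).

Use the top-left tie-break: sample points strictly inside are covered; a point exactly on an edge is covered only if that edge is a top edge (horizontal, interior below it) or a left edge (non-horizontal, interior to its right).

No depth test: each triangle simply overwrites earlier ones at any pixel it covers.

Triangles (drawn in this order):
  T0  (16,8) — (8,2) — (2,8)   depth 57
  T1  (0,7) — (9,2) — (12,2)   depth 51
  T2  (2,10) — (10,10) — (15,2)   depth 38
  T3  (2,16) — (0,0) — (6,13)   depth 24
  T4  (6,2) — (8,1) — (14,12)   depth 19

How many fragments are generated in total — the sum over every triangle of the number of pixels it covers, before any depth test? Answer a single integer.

T0:
  2·area = 84  (B↔C swapped to make it positive)
  edge (16, 8)→(2, 8): d=(-14,0) right/bottom  bias=-1
  edge (2, 8)→(8, 2): d=(6,-6) top-left  bias=+0
  edge (8, 2)→(16, 8): d=(8,6) right/bottom  bias=-1
    (4,0)@(9, 1): e=[98,0,-14] → ·  [on edge]
    (3,1)@(7, 3): e=[70,0,14] → █  [on edge]
    (4,1)@(9, 3): e=[70,12,2] → █
    (5,1)@(11, 3): e=[70,24,-10] → ·
    (2,2)@(5, 5): e=[42,0,42] → █  [on edge]
    (5,2)@(11, 5): e=[42,36,6] → █
    (6,2)@(13, 5): e=[42,48,-6] → ·
    (1,3)@(3, 7): e=[14,0,70] → █  [on edge]
    (6,3)@(13, 7): e=[14,60,10] → █
    (7,3)@(15, 7): e=[14,72,-2] → ·
    (0,4)@(1, 9): e=[-14,0,98] → ·  [on edge]
    (1,4)@(3, 9): e=[-14,12,86] → ·
  covered (12 px):
    · · · · · · · ·
    · · · █ █ · · ·
    · · █ █ █ █ · ·
    · █ █ █ █ █ █ ·
    · · · · · · · ·
    · · · · · · · ·
    · · · · · · · ·
    · · · · · · · ·
    · · · · · · · ·
T1:
  2·area = 15
  edge (0, 7)→(9, 2): d=(9,-5) top-left  bias=+0
  edge (9, 2)→(12, 2): d=(3,0) top-left  bias=+0
  edge (12, 2)→(0, 7): d=(-12,5) right/bottom  bias=-1
    (4,1)@(9, 3): e=[9,3,3] → █
    (5,1)@(11, 3): e=[19,3,-7] → ·
    (4,2)@(9, 5): e=[27,9,-21] → ·
  covered (1 px):
    · · · · · · · ·
    · · · · █ · · ·
    · · · · · · · ·
    · · · · · · · ·
    · · · · · · · ·
    · · · · · · · ·
    · · · · · · · ·
    · · · · · · · ·
    · · · · · · · ·
T2:
  2·area = 64  (B↔C swapped to make it positive)
  edge (2, 10)→(15, 2): d=(13,-8) top-left  bias=+0
  edge (15, 2)→(10, 10): d=(-5,8) right/bottom  bias=-1
  edge (10, 10)→(2, 10): d=(-8,0) right/bottom  bias=-1
    (5,2)@(11, 5): e=[7,17,40] → █
    (6,2)@(13, 5): e=[23,1,40] → █
    (7,2)@(15, 5): e=[39,-15,40] → ·
    (3,3)@(7, 7): e=[1,39,24] → █
    (4,3)@(9, 7): e=[17,23,24] → █
    (6,3)@(13, 7): e=[49,-9,24] → ·
    (2,4)@(5, 9): e=[11,45,8] → █
    (5,4)@(11, 9): e=[59,-3,8] → ·
    (2,5)@(5, 11): e=[37,35,-8] → ·
    (3,5)@(7, 11): e=[53,19,-8] → ·
    (4,5)@(9, 11): e=[69,3,-8] → ·
  covered (8 px):
    · · · · · · · ·
    · · · · · · · ·
    · · · · · █ █ ·
    · · · █ █ █ · ·
    · · █ █ █ · · ·
    · · · · · · · ·
    · · · · · · · ·
    · · · · · · · ·
    · · · · · · · ·
T3:
  2·area = 70
  edge (2, 16)→(0, 0): d=(-2,-16) top-left  bias=+0
  edge (0, 0)→(6, 13): d=(6,13) right/bottom  bias=-1
  edge (6, 13)→(2, 16): d=(-4,3) right/bottom  bias=-1
    (0,1)@(1, 3): e=[10,5,55] → █
    (1,1)@(3, 3): e=[42,-21,49] → ·
    (0,2)@(1, 5): e=[6,17,47] → █
    (1,2)@(3, 5): e=[38,-9,41] → ·
    (0,3)@(1, 7): e=[2,29,39] → █
    (1,3)@(3, 7): e=[34,3,33] → █
    (2,3)@(5, 7): e=[66,-23,27] → ·
    (0,4)@(1, 9): e=[-2,41,31] → ·
    (1,4)@(3, 9): e=[30,15,25] → █
    (2,4)@(5, 9): e=[62,-11,19] → ·
    (1,5)@(3, 11): e=[26,27,17] → █
    (2,5)@(5, 11): e=[58,1,11] → █
  covered (10 px):
    · · · · · · · ·
    █ · · · · · · ·
    █ · · · · · · ·
    █ █ · · · · · ·
    · █ · · · · · ·
    · █ █ · · · · ·
    · █ █ · · · · ·
    · █ · · · · · ·
    · · · · · · · ·
T4:
  2·area = 28
  edge (6, 2)→(8, 1): d=(2,-1) top-left  bias=+0
  edge (8, 1)→(14, 12): d=(6,11) right/bottom  bias=-1
  edge (14, 12)→(6, 2): d=(-8,-10) top-left  bias=+0
    (3,1)@(7, 3): e=[3,23,2] → █
    (4,1)@(9, 3): e=[5,1,22] → █
    (5,1)@(11, 3): e=[7,-21,42] → ·
    (3,2)@(7, 5): e=[7,35,-14] → ·
    (4,2)@(9, 5): e=[9,13,6] → █
    (5,2)@(11, 5): e=[11,-9,26] → ·
    (4,3)@(9, 7): e=[13,25,-10] → ·
    (5,3)@(11, 7): e=[15,3,10] → █
    (6,3)@(13, 7): e=[17,-19,30] → ·
    (5,4)@(11, 9): e=[19,15,-6] → ·
  covered (4 px):
    · · · · · · · ·
    · · · █ █ · · ·
    · · · · █ · · ·
    · · · · · █ · ·
    · · · · · · · ·
    · · · · · · · ·
    · · · · · · · ·
    · · · · · · · ·
    · · · · · · · ·

Final: 35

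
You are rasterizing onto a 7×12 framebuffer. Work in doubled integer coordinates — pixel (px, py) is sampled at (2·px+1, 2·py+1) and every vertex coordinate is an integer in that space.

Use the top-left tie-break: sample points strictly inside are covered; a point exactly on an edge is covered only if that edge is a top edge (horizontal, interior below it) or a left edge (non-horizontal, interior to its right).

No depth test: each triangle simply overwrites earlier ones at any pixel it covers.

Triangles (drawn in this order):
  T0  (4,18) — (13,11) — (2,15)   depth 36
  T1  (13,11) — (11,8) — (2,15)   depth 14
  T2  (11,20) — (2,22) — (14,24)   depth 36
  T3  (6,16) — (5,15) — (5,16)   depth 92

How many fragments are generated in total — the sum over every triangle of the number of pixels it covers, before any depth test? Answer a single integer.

T0:
  2·area = 41  (B↔C swapped to make it positive)
  edge (4, 18)→(2, 15): d=(-2,-3) top-left  bias=+0
  edge (2, 15)→(13, 11): d=(11,-4) top-left  bias=+0
  edge (13, 11)→(4, 18): d=(-9,7) right/bottom  bias=-1
    (6,5)@(13, 11): e=[41,0,0] → ·  [on edge]
    (4,6)@(9, 13): e=[25,6,10] → █
    (5,6)@(11, 13): e=[31,14,-4] → ·
    (1,7)@(3, 15): e=[3,4,34] → █
    (2,7)@(5, 15): e=[9,12,20] → █
    (3,7)@(7, 15): e=[15,20,6] → █
    (4,7)@(9, 15): e=[21,28,-8] → ·
    (1,8)@(3, 17): e=[-1,26,16] → ·
    (2,8)@(5, 17): e=[5,34,2] → █
    (3,8)@(7, 17): e=[11,42,-12] → ·
    (2,9)@(5, 19): e=[1,56,-16] → ·
  covered (5 px):
    · · · · · · ·
    · · · · · · ·
    · · · · · · ·
    · · · · · · ·
    · · · · · · ·
    · · · · · · ·
    · · · · █ · ·
    · █ █ █ · · ·
    · · █ · · · ·
    · · · · · · ·
    · · · · · · ·
    · · · · · · ·
T1:
  2·area = 41  (B↔C swapped to make it positive)
  edge (13, 11)→(2, 15): d=(-11,4) right/bottom  bias=-1
  edge (2, 15)→(11, 8): d=(9,-7) top-left  bias=+0
  edge (11, 8)→(13, 11): d=(2,3) right/bottom  bias=-1
    (4,2)@(9, 5): e=[82,-41,0] → ·  [on edge]
    (5,4)@(11, 9): e=[30,9,2] → █
    (6,4)@(13, 9): e=[22,23,-4] → ·
    (4,5)@(9, 11): e=[16,13,12] → █
    (6,5)@(13, 11): e=[0,41,0] → ·  [on edge]
    (2,6)@(5, 13): e=[10,3,28] → █
    (3,6)@(7, 13): e=[2,17,22] → █
    (4,6)@(9, 13): e=[-6,31,16] → ·
    (5,6)@(11, 13): e=[-14,45,10] → ·
    (2,7)@(5, 15): e=[-12,21,32] → ·
    (3,7)@(7, 15): e=[-20,35,26] → ·
  covered (5 px):
    · · · · · · ·
    · · · · · · ·
    · · · · · · ·
    · · · · · · ·
    · · · · · █ ·
    · · · · █ █ ·
    · · █ █ · · ·
    · · · · · · ·
    · · · · · · ·
    · · · · · · ·
    · · · · · · ·
    · · · · · · ·
T2:
  2·area = 42  (B↔C swapped to make it positive)
  edge (11, 20)→(14, 24): d=(3,4) right/bottom  bias=-1
  edge (14, 24)→(2, 22): d=(-12,-2) top-left  bias=+0
  edge (2, 22)→(11, 20): d=(9,-2) top-left  bias=+0
    (3,10)@(7, 21): e=[19,22,1] → █
    (4,10)@(9, 21): e=[11,26,5] → █
    (5,10)@(11, 21): e=[3,30,9] → █
    (6,10)@(13, 21): e=[-5,34,13] → ·
    (3,11)@(7, 23): e=[25,-2,19] → ·
    (4,11)@(9, 23): e=[17,2,23] → █
    (6,11)@(13, 23): e=[1,10,31] → █
  covered (6 px):
    · · · · · · ·
    · · · · · · ·
    · · · · · · ·
    · · · · · · ·
    · · · · · · ·
    · · · · · · ·
    · · · · · · ·
    · · · · · · ·
    · · · · · · ·
    · · · · · · ·
    · · · █ █ █ ·
    · · · · █ █ █
T3:
  2·area = 1  (B↔C swapped to make it positive)
  edge (6, 16)→(5, 16): d=(-1,0) right/bottom  bias=-1
  edge (5, 16)→(5, 15): d=(0,-1) top-left  bias=+0
  edge (5, 15)→(6, 16): d=(1,1) right/bottom  bias=-1
    (2,0)@(5, 1): e=[15,0,-14] → ·  [on edge]
    (2,1)@(5, 3): e=[13,0,-12] → ·  [on edge]
    (2,2)@(5, 5): e=[11,0,-10] → ·  [on edge]
    (2,3)@(5, 7): e=[9,0,-8] → ·  [on edge]
    (2,4)@(5, 9): e=[7,0,-6] → ·  [on edge]
    (0,5)@(1, 11): e=[5,-4,0] → ·  [on edge]
    (2,5)@(5, 11): e=[5,0,-4] → ·  [on edge]
    (1,6)@(3, 13): e=[3,-2,0] → ·  [on edge]
    (2,6)@(5, 13): e=[3,0,-2] → ·  [on edge]
    (2,7)@(5, 15): e=[1,0,0] → ·  [on edge]
    (2,8)@(5, 17): e=[-1,0,2] → ·  [on edge]
    (3,8)@(7, 17): e=[-1,2,0] → ·  [on edge]
    (2,9)@(5, 19): e=[-3,0,4] → ·  [on edge]
    (4,9)@(9, 19): e=[-3,4,0] → ·  [on edge]
    (2,10)@(5, 21): e=[-5,0,6] → ·  [on edge]
    (5,10)@(11, 21): e=[-5,6,0] → ·  [on edge]
    (2,11)@(5, 23): e=[-7,0,8] → ·  [on edge]
    (6,11)@(13, 23): e=[-7,8,0] → ·  [on edge]
  covered (0 px):
    · · · · · · ·
    · · · · · · ·
    · · · · · · ·
    · · · · · · ·
    · · · · · · ·
    · · · · · · ·
    · · · · · · ·
    · · · · · · ·
    · · · · · · ·
    · · · · · · ·
    · · · · · · ·
    · · · · · · ·

Result: 16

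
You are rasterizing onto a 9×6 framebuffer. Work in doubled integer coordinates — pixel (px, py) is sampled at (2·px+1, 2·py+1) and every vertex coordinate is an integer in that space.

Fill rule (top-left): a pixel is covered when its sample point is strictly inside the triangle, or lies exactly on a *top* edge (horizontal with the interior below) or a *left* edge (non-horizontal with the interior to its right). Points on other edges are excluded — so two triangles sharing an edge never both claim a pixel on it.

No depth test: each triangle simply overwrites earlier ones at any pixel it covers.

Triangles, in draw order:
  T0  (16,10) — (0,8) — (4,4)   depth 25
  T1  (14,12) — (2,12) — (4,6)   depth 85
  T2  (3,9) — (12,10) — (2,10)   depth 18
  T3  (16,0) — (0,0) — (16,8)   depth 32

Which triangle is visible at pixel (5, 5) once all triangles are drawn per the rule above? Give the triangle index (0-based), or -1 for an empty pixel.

T0:
  2·area = 72
  edge (16, 10)→(0, 8): d=(-16,-2) top-left  bias=+0
  edge (0, 8)→(4, 4): d=(4,-4) top-left  bias=+0
  edge (4, 4)→(16, 10): d=(12,6) right/bottom  bias=-1
    (3,0)@(7, 1): e=[126,0,-54] → ·  [on edge]
    (2,1)@(5, 3): e=[90,0,-18] → ·  [on edge]
    (1,2)@(3, 5): e=[54,0,18] → #  [on edge]
    (2,2)@(5, 5): e=[58,8,6] → #
    (3,2)@(7, 5): e=[62,16,-6] → ·
    (0,3)@(1, 7): e=[18,0,54] → #  [on edge]
    (3,3)@(7, 7): e=[30,24,18] → #
    (4,3)@(9, 7): e=[34,32,6] → #
    (5,3)@(11, 7): e=[38,40,-6] → ·
    (0,4)@(1, 9): e=[-14,8,78] → ·
    (1,4)@(3, 9): e=[-10,16,66] → ·
    (2,4)@(5, 9): e=[-6,24,54] → ·
  covered (10 px):
    · · · · · · · · ·
    · · · · · · · · ·
    · # # · · · · · ·
    # # # # # · · · ·
    · · · · # # # · ·
    · · · · · · · · ·
T1:
  2·area = 72
  edge (14, 12)→(2, 12): d=(-12,0) right/bottom  bias=-1
  edge (2, 12)→(4, 6): d=(2,-6) top-left  bias=+0
  edge (4, 6)→(14, 12): d=(10,6) right/bottom  bias=-1
    (2,1)@(5, 3): e=[108,0,-36] → ·  [on edge]
    (2,3)@(5, 7): e=[60,8,4] → #
    (3,3)@(7, 7): e=[60,20,-8] → ·
    (1,4)@(3, 9): e=[36,0,36] → #  [on edge]
    (3,4)@(7, 9): e=[36,24,12] → #
    (4,4)@(9, 9): e=[36,36,0] → ·  [on edge]
    (1,5)@(3, 11): e=[12,4,56] → #
    (4,5)@(9, 11): e=[12,40,20] → #
    (5,5)@(11, 11): e=[12,52,8] → #
    (6,5)@(13, 11): e=[12,64,-4] → ·
  covered (9 px):
    · · · · · · · · ·
    · · · · · · · · ·
    · · · · · · · · ·
    · · # · · · · · ·
    · # # # · · · · ·
    · # # # # # · · ·
T2:
  2·area = 10
  edge (3, 9)→(12, 10): d=(9,1) right/bottom  bias=-1
  edge (12, 10)→(2, 10): d=(-10,0) right/bottom  bias=-1
  edge (2, 10)→(3, 9): d=(1,-1) top-left  bias=+0
    (5,0)@(11, 1): e=[-80,90,0] → ·  [on edge]
    (4,1)@(9, 3): e=[-60,70,0] → ·  [on edge]
    (3,2)@(7, 5): e=[-40,50,0] → ·  [on edge]
    (2,3)@(5, 7): e=[-20,30,0] → ·  [on edge]
    (1,4)@(3, 9): e=[0,10,0] → ·  [on edge]
    (0,5)@(1, 11): e=[20,-10,0] → ·  [on edge]
  covered (0 px):
    · · · · · · · · ·
    · · · · · · · · ·
    · · · · · · · · ·
    · · · · · · · · ·
    · · · · · · · · ·
    · · · · · · · · ·
T3:
  2·area = 128  (B↔C swapped to make it positive)
  edge (16, 0)→(16, 8): d=(0,8) right/bottom  bias=-1
  edge (16, 8)→(0, 0): d=(-16,-8) top-left  bias=+0
  edge (0, 0)→(16, 0): d=(16,0) top-left  bias=+0
    (1,0)@(3, 1): e=[104,8,16] → #
    (2,0)@(5, 1): e=[88,24,16] → #
    (3,0)@(7, 1): e=[72,40,16] → #
    (4,0)@(9, 1): e=[56,56,16] → #
    (5,0)@(11, 1): e=[40,72,16] → #
    (6,0)@(13, 1): e=[24,88,16] → #
    (7,0)@(15, 1): e=[8,104,16] → #
    (8,0)@(17, 1): e=[-8,120,16] → ·
    (1,1)@(3, 3): e=[104,-24,48] → ·
    (2,1)@(5, 3): e=[88,-8,48] → ·
    (3,1)@(7, 3): e=[72,8,48] → #
    (8,1)@(17, 3): e=[-8,88,48] → ·
  covered (16 px):
    · # # # # # # # ·
    · · · # # # # # ·
    · · · · · # # # ·
    · · · · · · · # ·
    · · · · · · · · ·
    · · · · · · · · ·

Z-buffer (winner per pixel, '.' = empty):
  . 3 3 3 3 3 3 3 .
  . . . 3 3 3 3 3 .
  . 0 0 . . 3 3 3 .
  0 0 1 0 0 . . 3 .
  . 1 1 1 0 0 0 . .
  . 1 1 1 1 1 . . .

Final: 1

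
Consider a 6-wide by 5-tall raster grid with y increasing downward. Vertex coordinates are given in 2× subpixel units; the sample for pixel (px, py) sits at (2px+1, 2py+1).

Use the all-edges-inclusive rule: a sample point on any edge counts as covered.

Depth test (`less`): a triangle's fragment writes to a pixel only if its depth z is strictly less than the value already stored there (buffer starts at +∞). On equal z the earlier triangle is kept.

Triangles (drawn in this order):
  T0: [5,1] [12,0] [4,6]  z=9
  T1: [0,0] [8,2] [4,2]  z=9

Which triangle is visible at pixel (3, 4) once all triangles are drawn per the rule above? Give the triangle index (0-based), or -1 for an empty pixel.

T0:
  2·area = 34
  edge (5, 1)→(12, 0): d=(7,-1) inclusive
  edge (12, 0)→(4, 6): d=(-8,6) inclusive
  edge (4, 6)→(5, 1): d=(1,-5) inclusive
    (2,0)@(5, 1): e=[0,34,0] → █  [on edge]
    (3,0)@(7, 1): e=[2,22,10] → █
    (4,0)@(9, 1): e=[4,10,20] → █
    (5,0)@(11, 1): e=[6,-2,30] → ·
    (2,1)@(5, 3): e=[14,18,2] → █
    (4,1)@(9, 3): e=[18,-6,22] → ·
    (2,2)@(5, 5): e=[28,2,4] → █
    (3,2)@(7, 5): e=[30,-10,14] → ·
    (2,3)@(5, 7): e=[42,-14,6] → ·
  covered (6 px):
    · · █ █ █ ·
    · · █ █ · ·
    · · █ · · ·
    · · · · · ·
    · · · · · ·
T1:
  2·area = 8
  edge (0, 0)→(8, 2): d=(8,2) inclusive
  edge (8, 2)→(4, 2): d=(-4,0) inclusive
  edge (4, 2)→(0, 0): d=(-4,-2) inclusive
    (1,0)@(3, 1): e=[2,4,2] → █
    (2,0)@(5, 1): e=[-2,4,6] → ·
    (1,1)@(3, 3): e=[18,-4,-6] → ·
  covered (1 px):
    · █ · · · ·
    · · · · · ·
    · · · · · ·
    · · · · · ·
    · · · · · ·

Z-buffer (winner per pixel, '.' = empty):
  . 1 0 0 0 .
  . . 0 0 . .
  . . 0 . . .
  . . . . . .
  . . . . . .

Final: -1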